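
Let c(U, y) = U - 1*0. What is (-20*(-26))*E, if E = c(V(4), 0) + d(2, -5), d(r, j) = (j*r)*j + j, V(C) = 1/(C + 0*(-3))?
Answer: 23530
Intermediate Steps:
V(C) = 1/C (V(C) = 1/(C + 0) = 1/C)
d(r, j) = j + r*j**2 (d(r, j) = r*j**2 + j = j + r*j**2)
c(U, y) = U (c(U, y) = U + 0 = U)
E = 181/4 (E = 1/4 - 5*(1 - 5*2) = 1/4 - 5*(1 - 10) = 1/4 - 5*(-9) = 1/4 + 45 = 181/4 ≈ 45.250)
(-20*(-26))*E = -20*(-26)*(181/4) = 520*(181/4) = 23530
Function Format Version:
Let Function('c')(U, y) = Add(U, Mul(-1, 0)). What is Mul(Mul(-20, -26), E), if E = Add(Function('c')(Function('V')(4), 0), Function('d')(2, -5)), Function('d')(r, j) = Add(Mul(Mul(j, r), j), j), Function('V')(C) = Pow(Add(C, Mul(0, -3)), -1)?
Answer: 23530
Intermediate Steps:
Function('V')(C) = Pow(C, -1) (Function('V')(C) = Pow(Add(C, 0), -1) = Pow(C, -1))
Function('d')(r, j) = Add(j, Mul(r, Pow(j, 2))) (Function('d')(r, j) = Add(Mul(r, Pow(j, 2)), j) = Add(j, Mul(r, Pow(j, 2))))
Function('c')(U, y) = U (Function('c')(U, y) = Add(U, 0) = U)
E = Rational(181, 4) (E = Add(Pow(4, -1), Mul(-5, Add(1, Mul(-5, 2)))) = Add(Rational(1, 4), Mul(-5, Add(1, -10))) = Add(Rational(1, 4), Mul(-5, -9)) = Add(Rational(1, 4), 45) = Rational(181, 4) ≈ 45.250)
Mul(Mul(-20, -26), E) = Mul(Mul(-20, -26), Rational(181, 4)) = Mul(520, Rational(181, 4)) = 23530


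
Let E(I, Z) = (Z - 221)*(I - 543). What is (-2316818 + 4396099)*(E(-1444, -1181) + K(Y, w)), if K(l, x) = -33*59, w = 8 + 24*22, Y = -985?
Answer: 5788358588387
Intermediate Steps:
E(I, Z) = (-543 + I)*(-221 + Z) (E(I, Z) = (-221 + Z)*(-543 + I) = (-543 + I)*(-221 + Z))
w = 536 (w = 8 + 528 = 536)
K(l, x) = -1947
(-2316818 + 4396099)*(E(-1444, -1181) + K(Y, w)) = (-2316818 + 4396099)*((120003 - 543*(-1181) - 221*(-1444) - 1444*(-1181)) - 1947) = 2079281*((120003 + 641283 + 319124 + 1705364) - 1947) = 2079281*(2785774 - 1947) = 2079281*2783827 = 5788358588387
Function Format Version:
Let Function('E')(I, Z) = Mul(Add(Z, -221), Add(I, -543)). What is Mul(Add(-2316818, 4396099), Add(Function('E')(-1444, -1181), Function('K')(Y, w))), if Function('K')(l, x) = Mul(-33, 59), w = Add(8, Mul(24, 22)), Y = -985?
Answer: 5788358588387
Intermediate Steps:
Function('E')(I, Z) = Mul(Add(-543, I), Add(-221, Z)) (Function('E')(I, Z) = Mul(Add(-221, Z), Add(-543, I)) = Mul(Add(-543, I), Add(-221, Z)))
w = 536 (w = Add(8, 528) = 536)
Function('K')(l, x) = -1947
Mul(Add(-2316818, 4396099), Add(Function('E')(-1444, -1181), Function('K')(Y, w))) = Mul(Add(-2316818, 4396099), Add(Add(120003, Mul(-543, -1181), Mul(-221, -1444), Mul(-1444, -1181)), -1947)) = Mul(2079281, Add(Add(120003, 641283, 319124, 1705364), -1947)) = Mul(2079281, Add(2785774, -1947)) = Mul(2079281, 2783827) = 5788358588387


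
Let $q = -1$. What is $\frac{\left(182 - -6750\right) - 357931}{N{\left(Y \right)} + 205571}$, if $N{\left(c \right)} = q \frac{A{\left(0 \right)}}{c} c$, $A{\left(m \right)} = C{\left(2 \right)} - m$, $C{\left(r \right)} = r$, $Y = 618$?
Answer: $- \frac{350999}{205569} \approx -1.7075$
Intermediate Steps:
$A{\left(m \right)} = 2 - m$
$N{\left(c \right)} = -2$ ($N{\left(c \right)} = - \frac{2 - 0}{c} c = - \frac{2 + 0}{c} c = - \frac{2}{c} c = -2$)
$\frac{\left(182 - -6750\right) - 357931}{N{\left(Y \right)} + 205571} = \frac{\left(182 - -6750\right) - 357931}{-2 + 205571} = \frac{\left(182 + 6750\right) - 357931}{205569} = \left(6932 - 357931\right) \frac{1}{205569} = \left(-350999\right) \frac{1}{205569} = - \frac{350999}{205569}$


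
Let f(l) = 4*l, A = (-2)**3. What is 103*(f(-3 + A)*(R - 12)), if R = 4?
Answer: 36256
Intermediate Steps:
A = -8
103*(f(-3 + A)*(R - 12)) = 103*((4*(-3 - 8))*(4 - 12)) = 103*((4*(-11))*(-8)) = 103*(-44*(-8)) = 103*352 = 36256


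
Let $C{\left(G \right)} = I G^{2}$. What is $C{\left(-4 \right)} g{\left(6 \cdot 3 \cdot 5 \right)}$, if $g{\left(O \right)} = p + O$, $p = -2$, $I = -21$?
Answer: $-29568$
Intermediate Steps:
$C{\left(G \right)} = - 21 G^{2}$
$g{\left(O \right)} = -2 + O$
$C{\left(-4 \right)} g{\left(6 \cdot 3 \cdot 5 \right)} = - 21 \left(-4\right)^{2} \left(-2 + 6 \cdot 3 \cdot 5\right) = \left(-21\right) 16 \left(-2 + 18 \cdot 5\right) = - 336 \left(-2 + 90\right) = \left(-336\right) 88 = -29568$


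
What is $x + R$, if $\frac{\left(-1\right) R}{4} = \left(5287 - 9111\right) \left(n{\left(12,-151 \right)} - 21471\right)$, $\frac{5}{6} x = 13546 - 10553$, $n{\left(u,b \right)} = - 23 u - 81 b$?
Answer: $- \frac{727765722}{5} \approx -1.4555 \cdot 10^{8}$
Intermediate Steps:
$n{\left(u,b \right)} = - 81 b - 23 u$
$x = \frac{17958}{5}$ ($x = \frac{6 \left(13546 - 10553\right)}{5} = \frac{6}{5} \cdot 2993 = \frac{17958}{5} \approx 3591.6$)
$R = -145556736$ ($R = - 4 \left(5287 - 9111\right) \left(\left(\left(-81\right) \left(-151\right) - 276\right) - 21471\right) = - 4 \left(- 3824 \left(\left(12231 - 276\right) - 21471\right)\right) = - 4 \left(- 3824 \left(11955 - 21471\right)\right) = - 4 \left(\left(-3824\right) \left(-9516\right)\right) = \left(-4\right) 36389184 = -145556736$)
$x + R = \frac{17958}{5} - 145556736 = - \frac{727765722}{5}$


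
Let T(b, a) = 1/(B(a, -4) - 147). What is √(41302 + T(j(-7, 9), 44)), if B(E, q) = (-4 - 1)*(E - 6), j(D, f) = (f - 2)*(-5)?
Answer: √4690626501/337 ≈ 203.23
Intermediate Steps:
j(D, f) = 10 - 5*f (j(D, f) = (-2 + f)*(-5) = 10 - 5*f)
B(E, q) = 30 - 5*E (B(E, q) = -5*(-6 + E) = 30 - 5*E)
T(b, a) = 1/(-117 - 5*a) (T(b, a) = 1/((30 - 5*a) - 147) = 1/(-117 - 5*a))
√(41302 + T(j(-7, 9), 44)) = √(41302 - 1/(117 + 5*44)) = √(41302 - 1/(117 + 220)) = √(41302 - 1/337) = √(13918773/337) = √4690626501/337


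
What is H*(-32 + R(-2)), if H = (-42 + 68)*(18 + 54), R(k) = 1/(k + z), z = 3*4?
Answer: -298584/5 ≈ -59717.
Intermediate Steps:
z = 12
R(k) = 1/(12 + k) (R(k) = 1/(k + 12) = 1/(12 + k))
H = 1872 (H = 26*72 = 1872)
H*(-32 + R(-2)) = 1872*(-32 + 1/(12 - 2)) = 1872*(-32 + 1/10) = 1872*(-32 + ⅒) = 1872*(-319/10) = -298584/5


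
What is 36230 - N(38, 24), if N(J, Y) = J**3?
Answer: -18642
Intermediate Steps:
36230 - N(38, 24) = 36230 - 1*38**3 = 36230 - 1*54872 = 36230 - 54872 = -18642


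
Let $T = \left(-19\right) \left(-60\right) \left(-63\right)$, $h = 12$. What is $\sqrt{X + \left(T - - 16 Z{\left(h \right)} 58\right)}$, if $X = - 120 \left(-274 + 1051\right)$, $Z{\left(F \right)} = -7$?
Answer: $2 i \sqrt{42889} \approx 414.19 i$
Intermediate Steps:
$T = -71820$ ($T = 1140 \left(-63\right) = -71820$)
$X = -93240$ ($X = \left(-120\right) 777 = -93240$)
$\sqrt{X + \left(T - - 16 Z{\left(h \right)} 58\right)} = \sqrt{-93240 - \left(71820 + \left(-16\right) \left(-7\right) 58\right)} = \sqrt{-93240 - \left(71820 + 112 \cdot 58\right)} = \sqrt{-93240 - 78316} = \sqrt{-171556} = 2 i \sqrt{42889}$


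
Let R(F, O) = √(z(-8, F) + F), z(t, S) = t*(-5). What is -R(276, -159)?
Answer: -2*√79 ≈ -17.776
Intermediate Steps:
z(t, S) = -5*t
R(F, O) = √(40 + F) (R(F, O) = √(-5*(-8) + F) = √(40 + F))
-R(276, -159) = -√(40 + 276) = -√316 = -2*√79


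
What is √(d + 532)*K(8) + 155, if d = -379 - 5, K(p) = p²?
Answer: 155 + 128*√37 ≈ 933.59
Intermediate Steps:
d = -384
√(d + 532)*K(8) + 155 = √(-384 + 532)*8² + 155 = √148*64 + 155 = (2*√37)*64 + 155 = 128*√37 + 155 = 155 + 128*√37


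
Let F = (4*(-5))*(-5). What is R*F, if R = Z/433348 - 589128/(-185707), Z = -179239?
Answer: 5550287589275/20118939259 ≈ 275.87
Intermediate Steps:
R = 222011503571/80475757036 (R = -179239/433348 - 589128/(-185707) = -179239*1/433348 - 589128*(-1/185707) = -179239/433348 + 589128/185707 = 222011503571/80475757036 ≈ 2.7587)
F = 100 (F = -20*(-5) = 100)
R*F = (222011503571/80475757036)*100 = 5550287589275/20118939259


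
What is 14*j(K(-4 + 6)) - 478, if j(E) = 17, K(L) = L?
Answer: -240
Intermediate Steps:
14*j(K(-4 + 6)) - 478 = 14*17 - 478 = 238 - 478 = -240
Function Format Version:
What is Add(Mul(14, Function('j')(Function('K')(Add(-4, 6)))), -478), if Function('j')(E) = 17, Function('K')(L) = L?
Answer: -240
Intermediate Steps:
Add(Mul(14, Function('j')(Function('K')(Add(-4, 6)))), -478) = Add(Mul(14, 17), -478) = Add(238, -478) = -240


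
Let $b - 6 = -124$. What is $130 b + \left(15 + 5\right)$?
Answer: $-15320$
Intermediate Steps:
$b = -118$ ($b = 6 - 124 = -118$)
$130 b + \left(15 + 5\right) = 130 \left(-118\right) + \left(15 + 5\right) = -15340 + 20 = -15320$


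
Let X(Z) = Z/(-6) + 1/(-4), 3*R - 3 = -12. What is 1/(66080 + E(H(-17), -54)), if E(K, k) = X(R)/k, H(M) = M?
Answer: 216/14273279 ≈ 1.5133e-5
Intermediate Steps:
R = -3 (R = 1 + (1/3)*(-12) = 1 - 4 = -3)
X(Z) = -1/4 - Z/6 (X(Z) = Z*(-1/6) + 1*(-1/4) = -Z/6 - 1/4 = -1/4 - Z/6)
E(K, k) = 1/(4*k) (E(K, k) = (-1/4 - 1/6*(-3))/k = (-1/4 + 1/2)/k = 1/(4*k))
1/(66080 + E(H(-17), -54)) = 1/(66080 + (1/4)/(-54)) = 1/(66080 + (1/4)*(-1/54)) = 1/(66080 - 1/216) = 1/(14273279/216) = 216/14273279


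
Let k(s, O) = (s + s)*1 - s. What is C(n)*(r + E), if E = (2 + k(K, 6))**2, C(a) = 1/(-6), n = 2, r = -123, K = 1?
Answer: 19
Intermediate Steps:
C(a) = -1/6
k(s, O) = s (k(s, O) = (2*s)*1 - s = 2*s - s = s)
E = 9 (E = (2 + 1)**2 = 3**2 = 9)
C(n)*(r + E) = -(-123 + 9)/6 = -1/6*(-114) = 19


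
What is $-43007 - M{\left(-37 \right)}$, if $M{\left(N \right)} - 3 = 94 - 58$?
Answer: $-43046$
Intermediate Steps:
$M{\left(N \right)} = 39$ ($M{\left(N \right)} = 3 + \left(94 - 58\right) = 3 + 36 = 39$)
$-43007 - M{\left(-37 \right)} = -43007 - 39 = -43046$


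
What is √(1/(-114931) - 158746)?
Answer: I*√2096897306884637/114931 ≈ 398.43*I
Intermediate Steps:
√(1/(-114931) - 158746) = √(-1/114931 - 158746) = √(-18244836527/114931) = I*√2096897306884637/114931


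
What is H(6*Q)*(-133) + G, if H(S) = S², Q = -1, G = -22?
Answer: -4810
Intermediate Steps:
H(6*Q)*(-133) + G = (6*(-1))²*(-133) - 22 = (-6)²*(-133) - 22 = 36*(-133) - 22 = -4788 - 22 = -4810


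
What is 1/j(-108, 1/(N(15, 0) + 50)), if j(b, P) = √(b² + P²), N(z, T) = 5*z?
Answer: 125*√182250001/182250001 ≈ 0.0092593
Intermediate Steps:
j(b, P) = √(P² + b²)
1/j(-108, 1/(N(15, 0) + 50)) = 1/(√((1/(5*15 + 50))² + (-108)²)) = 1/(√((1/(75 + 50))² + 11664)) = 1/(√((1/125)² + 11664)) = 1/(√(1/15625 + 11664)) = 1/(√(182250001/15625)) = 1/(√182250001/125) = 125*√182250001/182250001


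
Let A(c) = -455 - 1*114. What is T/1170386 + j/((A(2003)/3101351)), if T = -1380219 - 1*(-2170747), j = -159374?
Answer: 289246103095050098/332974817 ≈ 8.6867e+8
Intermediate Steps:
A(c) = -569 (A(c) = -455 - 114 = -569)
T = 790528 (T = -1380219 + 2170747 = 790528)
T/1170386 + j/((A(2003)/3101351)) = 790528/1170386 - 159374/((-569/3101351)) = 790528*(1/1170386) - 159374/((-569*1/3101351)) = 395264/585193 - 159374/(-569/3101351) = 395264/585193 - 159374*(-3101351/569) = 395264/585193 + 494274714274/569 = 289246103095050098/332974817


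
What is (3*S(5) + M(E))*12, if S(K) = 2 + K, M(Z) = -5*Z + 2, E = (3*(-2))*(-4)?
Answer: -1164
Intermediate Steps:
E = 24 (E = -6*(-4) = 24)
M(Z) = 2 - 5*Z
(3*S(5) + M(E))*12 = (3*(2 + 5) + (2 - 5*24))*12 = (3*7 + (2 - 120))*12 = (21 - 118)*12 = -97*12 = -1164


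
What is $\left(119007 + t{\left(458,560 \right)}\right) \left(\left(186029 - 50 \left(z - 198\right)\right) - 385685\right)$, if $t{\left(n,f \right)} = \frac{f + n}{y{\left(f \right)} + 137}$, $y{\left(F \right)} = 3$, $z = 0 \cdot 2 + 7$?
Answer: $- \frac{113126635421}{5} \approx -2.2625 \cdot 10^{10}$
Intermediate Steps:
$z = 7$ ($z = 0 + 7 = 7$)
$t{\left(n,f \right)} = \frac{f}{140} + \frac{n}{140}$ ($t{\left(n,f \right)} = \frac{f + n}{3 + 137} = \frac{f + n}{140} = \left(f + n\right) \frac{1}{140} = \frac{f}{140} + \frac{n}{140}$)
$\left(119007 + t{\left(458,560 \right)}\right) \left(\left(186029 - 50 \left(z - 198\right)\right) - 385685\right) = \left(119007 + \left(\frac{1}{140} \cdot 560 + \frac{1}{140} \cdot 458\right)\right) \left(\left(186029 - 50 \left(7 - 198\right)\right) - 385685\right) = \left(119007 + \left(4 + \frac{229}{70}\right)\right) \left(\left(186029 - -9550\right) - 385685\right) = \left(119007 + \frac{509}{70}\right) \left(\left(186029 + 9550\right) - 385685\right) = \frac{8330999 \left(195579 - 385685\right)}{70} = \frac{8330999}{70} \left(-190106\right) = - \frac{113126635421}{5}$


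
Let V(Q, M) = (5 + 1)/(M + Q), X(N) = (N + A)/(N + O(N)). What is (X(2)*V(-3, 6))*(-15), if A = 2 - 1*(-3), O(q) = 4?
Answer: -35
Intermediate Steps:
A = 5 (A = 2 + 3 = 5)
X(N) = (5 + N)/(4 + N) (X(N) = (N + 5)/(N + 4) = (5 + N)/(4 + N))
V(Q, M) = 6/(M + Q)
(X(2)*V(-3, 6))*(-15) = (((5 + 2)/(4 + 2))*(6/(6 - 3)))*(-15) = ((7/6)*(6/3))*(-15) = (((1/6)*7)*(6*(1/3)))*(-15) = ((7/6)*2)*(-15) = (7/3)*(-15) = -35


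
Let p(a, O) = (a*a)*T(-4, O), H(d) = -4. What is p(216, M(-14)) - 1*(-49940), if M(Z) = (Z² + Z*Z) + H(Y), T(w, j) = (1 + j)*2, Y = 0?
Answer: 36348308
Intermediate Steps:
T(w, j) = 2 + 2*j
M(Z) = -4 + 2*Z² (M(Z) = (Z² + Z*Z) - 4 = (Z² + Z²) - 4 = 2*Z² - 4 = -4 + 2*Z²)
p(a, O) = a²*(2 + 2*O) (p(a, O) = (a*a)*(2 + 2*O) = a²*(2 + 2*O))
p(216, M(-14)) - 1*(-49940) = 2*216²*(1 + (-4 + 2*(-14)²)) - 1*(-49940) = 2*46656*(1 + (-4 + 2*196)) + 49940 = 2*46656*(1 + (-4 + 392)) + 49940 = 2*46656*(1 + 388) + 49940 = 2*46656*389 + 49940 = 36298368 + 49940 = 36348308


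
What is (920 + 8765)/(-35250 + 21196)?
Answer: -9685/14054 ≈ -0.68913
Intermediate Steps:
(920 + 8765)/(-35250 + 21196) = 9685/(-14054) = 9685*(-1/14054) = -9685/14054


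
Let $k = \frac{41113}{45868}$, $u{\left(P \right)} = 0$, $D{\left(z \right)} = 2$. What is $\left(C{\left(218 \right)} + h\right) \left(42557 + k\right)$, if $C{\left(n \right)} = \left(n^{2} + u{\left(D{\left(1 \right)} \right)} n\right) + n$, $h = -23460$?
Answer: $\frac{23699785496049}{22934} \approx 1.0334 \cdot 10^{9}$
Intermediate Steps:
$k = \frac{41113}{45868}$ ($k = 41113 \cdot \frac{1}{45868} = \frac{41113}{45868} \approx 0.89633$)
$C{\left(n \right)} = n + n^{2}$ ($C{\left(n \right)} = \left(n^{2} + 0 n\right) + n = \left(n^{2} + 0\right) + n = n^{2} + n = n + n^{2}$)
$\left(C{\left(218 \right)} + h\right) \left(42557 + k\right) = \left(218 \left(1 + 218\right) - 23460\right) \left(42557 + \frac{41113}{45868}\right) = \left(218 \cdot 219 - 23460\right) \frac{1952045589}{45868} = \left(47742 - 23460\right) \frac{1952045589}{45868} = 24282 \cdot \frac{1952045589}{45868} = \frac{23699785496049}{22934}$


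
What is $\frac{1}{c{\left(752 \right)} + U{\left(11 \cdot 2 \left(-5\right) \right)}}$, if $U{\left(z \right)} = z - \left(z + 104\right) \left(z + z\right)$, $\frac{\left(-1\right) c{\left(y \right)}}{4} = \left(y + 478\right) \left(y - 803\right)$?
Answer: $\frac{1}{249490} \approx 4.0082 \cdot 10^{-6}$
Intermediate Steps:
$c{\left(y \right)} = - 4 \left(-803 + y\right) \left(478 + y\right)$ ($c{\left(y \right)} = - 4 \left(y + 478\right) \left(y - 803\right) = - 4 \left(478 + y\right) \left(-803 + y\right) = - 4 \left(-803 + y\right) \left(478 + y\right)$)
$U{\left(z \right)} = z - 2 z \left(104 + z\right)$ ($U{\left(z \right)} = z - \left(104 + z\right) 2 z = z - 2 z \left(104 + z\right)$)
$\frac{1}{c{\left(752 \right)} + U{\left(11 \cdot 2 \left(-5\right) \right)}} = \frac{1}{\left(1535336 - 4 \cdot 752^{2} + 1300 \cdot 752\right) - 11 \cdot 2 \left(-5\right) \left(207 + 2 \cdot 11 \cdot 2 \left(-5\right)\right)} = \frac{1}{\left(1535336 - 2262016 + 977600\right) - 22 \left(-5\right) \left(207 + 2 \cdot 22 \left(-5\right)\right)} = \frac{1}{\left(1535336 - 2262016 + 977600\right) - - 110 \left(207 + 2 \left(-110\right)\right)} = \frac{1}{250920 - - 110 \left(207 - 220\right)} = \frac{1}{250920 - \left(-110\right) \left(-13\right)} = \frac{1}{250920 - 1430} = \frac{1}{249490}$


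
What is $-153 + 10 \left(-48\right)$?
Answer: $-633$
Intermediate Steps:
$-153 + 10 \left(-48\right) = -153 - 480 = -633$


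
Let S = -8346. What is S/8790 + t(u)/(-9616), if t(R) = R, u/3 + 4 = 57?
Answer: -13608791/14087440 ≈ -0.96602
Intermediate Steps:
u = 159 (u = -12 + 3*57 = -12 + 171 = 159)
S/8790 + t(u)/(-9616) = -8346/8790 + 159/(-9616) = -8346*1/8790 + 159*(-1/9616) = -1391/1465 - 159/9616 = -13608791/14087440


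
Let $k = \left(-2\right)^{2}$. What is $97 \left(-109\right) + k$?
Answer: $-10569$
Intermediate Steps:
$k = 4$
$97 \left(-109\right) + k = 97 \left(-109\right) + 4 = -10573 + 4 = -10569$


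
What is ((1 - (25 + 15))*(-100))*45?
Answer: 175500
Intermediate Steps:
((1 - (25 + 15))*(-100))*45 = ((1 - 1*40)*(-100))*45 = ((1 - 40)*(-100))*45 = -39*(-100)*45 = 3900*45 = 175500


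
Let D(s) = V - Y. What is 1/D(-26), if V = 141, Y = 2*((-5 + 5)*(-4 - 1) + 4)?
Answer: 1/133 ≈ 0.0075188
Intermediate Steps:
Y = 8 (Y = 2*(0*(-5) + 4) = 2*(0 + 4) = 2*4 = 8)
D(s) = 133 (D(s) = 141 - 1*8 = 141 - 8 = 133)
1/D(-26) = 1/133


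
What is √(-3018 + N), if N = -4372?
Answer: I*√7390 ≈ 85.965*I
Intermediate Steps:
√(-3018 + N) = √(-3018 - 4372) = √(-7390) = I*√7390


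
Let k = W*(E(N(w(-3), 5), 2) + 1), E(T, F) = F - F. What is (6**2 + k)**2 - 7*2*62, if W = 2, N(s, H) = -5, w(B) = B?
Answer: 576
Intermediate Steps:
E(T, F) = 0
k = 2 (k = 2*(0 + 1) = 2*1 = 2)
(6**2 + k)**2 - 7*2*62 = (6**2 + 2)**2 - 7*2*62 = (36 + 2)**2 - 14*62 = 38**2 - 868 = 1444 - 868 = 576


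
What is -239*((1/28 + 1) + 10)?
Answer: -73851/28 ≈ -2637.5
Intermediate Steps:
-239*((1/28 + 1) + 10) = -239*(29/28 + 10) = -239*309/28 = -73851/28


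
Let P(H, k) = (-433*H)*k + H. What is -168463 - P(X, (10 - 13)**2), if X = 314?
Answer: 1054881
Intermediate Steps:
P(H, k) = H - 433*H*k (P(H, k) = -433*H*k + H = H - 433*H*k)
-168463 - P(X, (10 - 13)**2) = -168463 - 314*(1 - 433*(10 - 13)**2) = -168463 - 314*(1 - 433*(-3)**2) = -168463 - 314*(1 - 433*9) = -168463 - 314*(1 - 3897) = -168463 - 314*(-3896) = -168463 - 1*(-1223344) = -168463 + 1223344 = 1054881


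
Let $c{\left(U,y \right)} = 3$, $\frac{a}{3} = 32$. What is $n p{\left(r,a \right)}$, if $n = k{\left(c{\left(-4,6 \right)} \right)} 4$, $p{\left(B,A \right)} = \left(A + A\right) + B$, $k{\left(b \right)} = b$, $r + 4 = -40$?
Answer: $1776$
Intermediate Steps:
$a = 96$ ($a = 3 \cdot 32 = 96$)
$r = -44$ ($r = -4 - 40 = -44$)
$p{\left(B,A \right)} = B + 2 A$ ($p{\left(B,A \right)} = 2 A + B = B + 2 A$)
$n = 12$ ($n = 3 \cdot 4 = 12$)
$n p{\left(r,a \right)} = 12 \left(-44 + 2 \cdot 96\right) = 12 \left(-44 + 192\right) = 12 \cdot 148 = 1776$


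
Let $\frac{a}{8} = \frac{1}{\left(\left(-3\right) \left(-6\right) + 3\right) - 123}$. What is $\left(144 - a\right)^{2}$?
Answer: $\frac{53993104}{2601} \approx 20759.0$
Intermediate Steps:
$a = - \frac{4}{51}$ ($a = \frac{8}{\left(\left(-3\right) \left(-6\right) + 3\right) - 123} = \frac{8}{\left(18 + 3\right) - 123} = \frac{8}{21 - 123} = \frac{8}{-102} = 8 \left(- \frac{1}{102}\right) = - \frac{4}{51} \approx -0.078431$)
$\left(144 - a\right)^{2} = \left(144 - - \frac{4}{51}\right)^{2} = \left(144 + \frac{4}{51}\right)^{2} = \left(\frac{7348}{51}\right)^{2} = \frac{53993104}{2601}$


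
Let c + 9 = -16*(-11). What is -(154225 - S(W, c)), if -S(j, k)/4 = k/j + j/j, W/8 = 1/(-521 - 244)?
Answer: -180703/2 ≈ -90352.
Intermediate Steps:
c = 167 (c = -9 - 16*(-11) = -9 + 176 = 167)
W = -8/765 (W = 8/(-521 - 244) = 8/(-765) = 8*(-1/765) = -8/765 ≈ -0.010458)
S(j, k) = -4 - 4*k/j (S(j, k) = -4*(k/j + j/j) = -4*(k/j + 1) = -4*(1 + k/j) = -4 - 4*k/j)
-(154225 - S(W, c)) = -(154225 - (-4 - 4*167/(-8/765))) = -(154225 - (-4 - 4*167*(-765/8))) = -(154225 - (-4 + 127755/2)) = -(154225 - 1*127747/2) = -(154225 - 127747/2) = -1*180703/2 = -180703/2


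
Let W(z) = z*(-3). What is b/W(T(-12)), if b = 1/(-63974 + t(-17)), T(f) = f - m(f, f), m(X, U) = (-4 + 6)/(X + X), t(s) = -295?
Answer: -4/9190467 ≈ -4.3523e-7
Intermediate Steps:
m(X, U) = 1/X (m(X, U) = 2/((2*X)) = 2*(1/(2*X)) = 1/X)
T(f) = f - 1/f
W(z) = -3*z
b = -1/64269 (b = 1/(-63974 - 295) = 1/(-64269) = -1/64269 ≈ -1.5560e-5)
b/W(T(-12)) = -(-1/(3*(-12 - 1/(-12))))/64269 = -(-1/(3*(-12 - 1*(-1/12))))/64269 = -(-1/(3*(-12 + 1/12)))/64269 = -1/(64269*((-3*(-143/12)))) = -1/(64269*143/4) = -1/64269*4/143 = -4/9190467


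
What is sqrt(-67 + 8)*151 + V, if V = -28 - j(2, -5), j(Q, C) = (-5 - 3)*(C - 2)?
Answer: -84 + 151*I*sqrt(59) ≈ -84.0 + 1159.9*I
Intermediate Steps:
j(Q, C) = 16 - 8*C (j(Q, C) = -8*(-2 + C) = 16 - 8*C)
V = -84 (V = -28 - (16 - 8*(-5)) = -28 - (16 + 40) = -28 - 1*56 = -28 - 56 = -84)
sqrt(-67 + 8)*151 + V = sqrt(-67 + 8)*151 - 84 = sqrt(-59)*151 - 84 = (I*sqrt(59))*151 - 84 = 151*I*sqrt(59) - 84 = -84 + 151*I*sqrt(59)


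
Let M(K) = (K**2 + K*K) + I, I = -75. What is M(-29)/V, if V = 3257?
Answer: 1607/3257 ≈ 0.49340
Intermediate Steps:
M(K) = -75 + 2*K**2 (M(K) = (K**2 + K*K) - 75 = (K**2 + K**2) - 75 = 2*K**2 - 75 = -75 + 2*K**2)
M(-29)/V = (-75 + 2*(-29)**2)/3257 = (-75 + 2*841)*(1/3257) = (-75 + 1682)*(1/3257) = 1607*(1/3257) = 1607/3257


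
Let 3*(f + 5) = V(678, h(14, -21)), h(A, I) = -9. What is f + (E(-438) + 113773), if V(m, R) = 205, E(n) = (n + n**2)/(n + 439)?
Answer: 915727/3 ≈ 3.0524e+5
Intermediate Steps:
E(n) = (n + n**2)/(439 + n)
f = 190/3 (f = -5 + (1/3)*205 = -5 + 205/3 = 190/3 ≈ 63.333)
f + (E(-438) + 113773) = 190/3 + (-438*(1 - 438)/(439 - 438) + 113773) = 190/3 + (-438*(-437)/1 + 113773) = 190/3 + (-438*1*(-437) + 113773) = 190/3 + (191406 + 113773) = 190/3 + 305179 = 915727/3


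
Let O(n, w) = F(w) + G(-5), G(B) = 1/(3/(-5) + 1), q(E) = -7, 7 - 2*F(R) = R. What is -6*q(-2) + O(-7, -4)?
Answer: 50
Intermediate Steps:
F(R) = 7/2 - R/2
G(B) = 5/2 (G(B) = 1/(3*(-⅕) + 1) = 1/(-⅗ + 1) = 1/(⅖) = 5/2)
O(n, w) = 6 - w/2 (O(n, w) = (7/2 - w/2) + 5/2 = 6 - w/2)
-6*q(-2) + O(-7, -4) = -6*(-7) + (6 - ½*(-4)) = 42 + (6 + 2) = 42 + 8 = 50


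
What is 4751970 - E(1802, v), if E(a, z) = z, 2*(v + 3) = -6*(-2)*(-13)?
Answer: 4752051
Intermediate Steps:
v = -81 (v = -3 + (-6*(-2)*(-13))/2 = -3 + (12*(-13))/2 = -3 + (½)*(-156) = -3 - 78 = -81)
4751970 - E(1802, v) = 4751970 - 1*(-81) = 4751970 + 81 = 4752051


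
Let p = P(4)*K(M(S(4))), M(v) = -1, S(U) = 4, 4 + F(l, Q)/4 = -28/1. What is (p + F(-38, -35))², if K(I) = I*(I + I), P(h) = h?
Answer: 14400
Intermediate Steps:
F(l, Q) = -128 (F(l, Q) = -16 + 4*(-28/1) = -16 + 4*(-28) = -16 - 112 = -128)
K(I) = 2*I² (K(I) = I*(2*I) = 2*I²)
p = 8 (p = 4*(2*(-1)²) = 4*(2*1) = 4*2 = 8)
(p + F(-38, -35))² = (8 - 128)² = (-120)² = 14400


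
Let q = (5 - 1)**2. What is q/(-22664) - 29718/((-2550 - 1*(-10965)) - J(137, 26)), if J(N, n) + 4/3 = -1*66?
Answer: -252624176/72091351 ≈ -3.5042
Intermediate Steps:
J(N, n) = -202/3 (J(N, n) = -4/3 - 1*66 = -4/3 - 66 = -202/3)
q = 16 (q = 4**2 = 16)
q/(-22664) - 29718/((-2550 - 1*(-10965)) - J(137, 26)) = 16/(-22664) - 29718/((-2550 - 1*(-10965)) - 1*(-202/3)) = 16*(-1/22664) - 29718/((-2550 + 10965) + 202/3) = -2/2833 - 29718/(8415 + 202/3) = -2/2833 - 29718/25447/3 = -2/2833 - 29718*3/25447 = -2/2833 - 89154/25447 = -252624176/72091351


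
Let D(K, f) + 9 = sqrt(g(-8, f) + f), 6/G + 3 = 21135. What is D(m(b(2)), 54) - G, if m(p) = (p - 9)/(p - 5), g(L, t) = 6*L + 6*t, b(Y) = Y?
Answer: -31699/3522 + sqrt(330) ≈ 9.1656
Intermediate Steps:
G = 1/3522 (G = 6/(-3 + 21135) = 6/21132 = 6*(1/21132) = 1/3522 ≈ 0.00028393)
m(p) = (-9 + p)/(-5 + p)
D(K, f) = -9 + sqrt(-48 + 7*f) (D(K, f) = -9 + sqrt((6*(-8) + 6*f) + f) = -9 + sqrt((-48 + 6*f) + f) = -9 + sqrt(-48 + 7*f))
D(m(b(2)), 54) - G = (-9 + sqrt(-48 + 7*54)) - 1*1/3522 = (-9 + sqrt(-48 + 378)) - 1/3522 = (-9 + sqrt(330)) - 1/3522 = -31699/3522 + sqrt(330)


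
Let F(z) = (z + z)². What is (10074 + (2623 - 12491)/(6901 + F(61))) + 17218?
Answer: 594546352/21785 ≈ 27292.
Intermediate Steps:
F(z) = 4*z² (F(z) = (2*z)² = 4*z²)
(10074 + (2623 - 12491)/(6901 + F(61))) + 17218 = (10074 + (2623 - 12491)/(6901 + 4*61²)) + 17218 = (10074 - 9868/(6901 + 4*3721)) + 17218 = (10074 - 9868/(6901 + 14884)) + 17218 = (10074 - 9868/21785) + 17218 = 219452222/21785 + 17218 = 594546352/21785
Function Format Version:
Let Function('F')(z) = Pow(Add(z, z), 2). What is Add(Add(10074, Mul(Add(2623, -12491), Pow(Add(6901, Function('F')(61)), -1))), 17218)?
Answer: Rational(594546352, 21785) ≈ 27292.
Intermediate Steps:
Function('F')(z) = Mul(4, Pow(z, 2)) (Function('F')(z) = Pow(Mul(2, z), 2) = Mul(4, Pow(z, 2)))
Add(Add(10074, Mul(Add(2623, -12491), Pow(Add(6901, Function('F')(61)), -1))), 17218) = Add(Add(10074, Mul(Add(2623, -12491), Pow(Add(6901, Mul(4, Pow(61, 2))), -1))), 17218) = Add(Add(10074, Mul(-9868, Pow(Add(6901, Mul(4, 3721)), -1))), 17218) = Add(Add(10074, Mul(-9868, Pow(Add(6901, 14884), -1))), 17218) = Add(Add(10074, Mul(-9868, Pow(21785, -1))), 17218) = Add(Add(10074, Mul(-9868, Rational(1, 21785))), 17218) = Add(Add(10074, Rational(-9868, 21785)), 17218) = Add(Rational(219452222, 21785), 17218) = Rational(594546352, 21785)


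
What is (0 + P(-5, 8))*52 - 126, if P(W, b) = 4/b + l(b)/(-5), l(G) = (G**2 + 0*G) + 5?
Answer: -4088/5 ≈ -817.60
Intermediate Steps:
l(G) = 5 + G**2 (l(G) = (G**2 + 0) + 5 = G**2 + 5 = 5 + G**2)
P(W, b) = -1 + 4/b - b**2/5 (P(W, b) = 4/b + (5 + b**2)/(-5) = 4/b + (5 + b**2)*(-1/5) = 4/b + (-1 - b**2/5) = -1 + 4/b - b**2/5)
(0 + P(-5, 8))*52 - 126 = (0 + (4 - 1*8 - 1/5*8**3)/8)*52 - 126 = (0 + (4 - 8 - 1/5*512)/8)*52 - 126 = (0 + (4 - 8 - 512/5)/8)*52 - 126 = (0 + (1/8)*(-532/5))*52 - 126 = (0 - 133/10)*52 - 126 = -133/10*52 - 126 = -3458/5 - 126 = -4088/5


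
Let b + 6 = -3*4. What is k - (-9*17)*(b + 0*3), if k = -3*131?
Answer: -3147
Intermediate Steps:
k = -393
b = -18 (b = -6 - 3*4 = -6 - 12 = -18)
k - (-9*17)*(b + 0*3) = -393 - (-9*17)*(-18 + 0*3) = -393 - (-153)*(-18 + 0) = -393 - (-153)*(-18) = -393 - 1*2754 = -393 - 2754 = -3147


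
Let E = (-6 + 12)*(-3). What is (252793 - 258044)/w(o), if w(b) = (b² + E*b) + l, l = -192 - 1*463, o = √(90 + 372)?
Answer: -1013443/112439 + 94518*√462/112439 ≈ 9.0551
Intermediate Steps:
o = √462 ≈ 21.494
E = -18 (E = 6*(-3) = -18)
l = -655 (l = -192 - 463 = -655)
w(b) = -655 + b² - 18*b (w(b) = (b² - 18*b) - 655 = -655 + b² - 18*b)
(252793 - 258044)/w(o) = (252793 - 258044)/(-655 + (√462)² - 18*√462) = -5251/(-655 + 462 - 18*√462) = -5251/(-193 - 18*√462)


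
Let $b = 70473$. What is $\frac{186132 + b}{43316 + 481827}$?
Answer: $\frac{256605}{525143} \approx 0.48864$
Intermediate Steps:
$\frac{186132 + b}{43316 + 481827} = \frac{186132 + 70473}{43316 + 481827} = \frac{256605}{525143}$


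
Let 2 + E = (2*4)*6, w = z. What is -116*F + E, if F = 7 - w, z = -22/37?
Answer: -30894/37 ≈ -834.97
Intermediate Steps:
z = -22/37 (z = -22*1/37 = -22/37 ≈ -0.59459)
w = -22/37 ≈ -0.59459
F = 281/37 (F = 7 - 1*(-22/37) = 7 + 22/37 = 281/37 ≈ 7.5946)
E = 46 (E = -2 + (2*4)*6 = -2 + 8*6 = -2 + 48 = 46)
-116*F + E = -116*281/37 + 46 = -32596/37 + 46 = -30894/37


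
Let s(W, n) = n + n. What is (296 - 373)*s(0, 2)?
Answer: -308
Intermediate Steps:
s(W, n) = 2*n
(296 - 373)*s(0, 2) = (296 - 373)*(2*2) = -77*4 = -308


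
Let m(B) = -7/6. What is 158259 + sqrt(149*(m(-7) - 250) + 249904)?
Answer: 158259 + sqrt(7649286)/6 ≈ 1.5872e+5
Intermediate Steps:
m(B) = -7/6 (m(B) = -7*1/6 = -7/6)
158259 + sqrt(149*(m(-7) - 250) + 249904) = 158259 + sqrt(149*(-7/6 - 250) + 249904) = 158259 + sqrt(149*(-1507/6) + 249904) = 158259 + sqrt(-224543/6 + 249904) = 158259 + sqrt(1274881/6) = 158259 + sqrt(7649286)/6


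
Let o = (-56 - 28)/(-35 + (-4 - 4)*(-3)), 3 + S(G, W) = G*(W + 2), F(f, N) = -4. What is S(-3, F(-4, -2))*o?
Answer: 252/11 ≈ 22.909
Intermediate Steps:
S(G, W) = -3 + G*(2 + W) (S(G, W) = -3 + G*(W + 2) = -3 + G*(2 + W))
o = 84/11 (o = -84/(-35 - 8*(-3)) = -84/(-35 + 24) = -84/(-11) = -84*(-1/11) = 84/11 ≈ 7.6364)
S(-3, F(-4, -2))*o = (-3 + 2*(-3) - 3*(-4))*(84/11) = (-3 - 6 + 12)*(84/11) = 3*(84/11) = 252/11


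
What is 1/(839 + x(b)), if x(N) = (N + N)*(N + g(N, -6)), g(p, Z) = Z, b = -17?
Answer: 1/1621 ≈ 0.00061690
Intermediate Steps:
x(N) = 2*N*(-6 + N) (x(N) = (N + N)*(N - 6) = (2*N)*(-6 + N) = 2*N*(-6 + N))
1/(839 + x(b)) = 1/(839 + 2*(-17)*(-6 - 17)) = 1/(839 + 2*(-17)*(-23)) = 1/(839 + 782) = 1/1621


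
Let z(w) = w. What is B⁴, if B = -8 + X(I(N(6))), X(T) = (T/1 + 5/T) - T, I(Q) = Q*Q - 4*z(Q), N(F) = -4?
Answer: 3969126001/1048576 ≈ 3785.3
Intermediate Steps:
I(Q) = Q² - 4*Q (I(Q) = Q*Q - 4*Q = Q² - 4*Q)
X(T) = 5/T (X(T) = (T*1 + 5/T) - T = (T + 5/T) - T = 5/T)
B = -251/32 (B = -8 + 5/((-4*(-4 - 4))) = -8 + 5/((-4*(-8))) = -8 + 5/32 = -251/32 ≈ -7.8438)
B⁴ = (-251/32)⁴ = 3969126001/1048576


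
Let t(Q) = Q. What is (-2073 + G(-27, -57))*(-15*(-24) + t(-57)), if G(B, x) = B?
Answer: -636300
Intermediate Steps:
(-2073 + G(-27, -57))*(-15*(-24) + t(-57)) = (-2073 - 27)*(-15*(-24) - 57) = -2100*(360 - 57) = -2100*303 = -636300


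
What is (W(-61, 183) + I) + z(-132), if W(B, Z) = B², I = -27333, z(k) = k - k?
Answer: -23612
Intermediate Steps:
z(k) = 0
(W(-61, 183) + I) + z(-132) = ((-61)² - 27333) + 0 = (3721 - 27333) + 0 = -23612 + 0 = -23612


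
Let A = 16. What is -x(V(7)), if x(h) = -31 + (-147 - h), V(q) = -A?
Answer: 162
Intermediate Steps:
V(q) = -16 (V(q) = -1*16 = -16)
x(h) = -178 - h
-x(V(7)) = -(-178 - 1*(-16)) = -(-178 + 16) = -1*(-162) = 162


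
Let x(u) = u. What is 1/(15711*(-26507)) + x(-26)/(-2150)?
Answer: 5413868126/447685337775 ≈ 0.012093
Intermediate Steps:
1/(15711*(-26507)) + x(-26)/(-2150) = 1/(15711*(-26507)) - 26/(-2150) = (1/15711)*(-1/26507) - 26*(-1/2150) = -1/416451477 + 13/1075 = 5413868126/447685337775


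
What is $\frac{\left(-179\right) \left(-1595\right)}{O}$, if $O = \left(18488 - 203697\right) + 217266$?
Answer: $\frac{285505}{32057} \approx 8.9062$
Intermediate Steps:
$O = 32057$ ($O = -185209 + 217266 = 32057$)
$\frac{\left(-179\right) \left(-1595\right)}{O} = \frac{\left(-179\right) \left(-1595\right)}{32057} = 285505 \cdot \frac{1}{32057} = \frac{285505}{32057}$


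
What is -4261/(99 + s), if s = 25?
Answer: -4261/124 ≈ -34.363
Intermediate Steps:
-4261/(99 + s) = -4261/(99 + 25) = -4261/124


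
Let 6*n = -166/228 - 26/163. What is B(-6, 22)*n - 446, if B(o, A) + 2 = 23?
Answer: -16690595/37164 ≈ -449.11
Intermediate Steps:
B(o, A) = 21 (B(o, A) = -2 + 23 = 21)
n = -16493/111492 (n = (-166/228 - 26/163)/6 = (-166*1/228 - 26*1/163)/6 = (-83/114 - 26/163)/6 = (1/6)*(-16493/18582) = -16493/111492 ≈ -0.14793)
B(-6, 22)*n - 446 = 21*(-16493/111492) - 446 = -115451/37164 - 446 = -16690595/37164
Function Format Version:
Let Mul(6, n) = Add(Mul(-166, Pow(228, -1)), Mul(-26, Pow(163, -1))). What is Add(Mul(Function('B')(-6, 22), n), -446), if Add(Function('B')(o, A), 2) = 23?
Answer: Rational(-16690595, 37164) ≈ -449.11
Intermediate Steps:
Function('B')(o, A) = 21 (Function('B')(o, A) = Add(-2, 23) = 21)
n = Rational(-16493, 111492) (n = Mul(Rational(1, 6), Add(Mul(-166, Pow(228, -1)), Mul(-26, Pow(163, -1)))) = Mul(Rational(1, 6), Add(Mul(-166, Rational(1, 228)), Mul(-26, Rational(1, 163)))) = Mul(Rational(1, 6), Add(Rational(-83, 114), Rational(-26, 163))) = Mul(Rational(1, 6), Rational(-16493, 18582)) = Rational(-16493, 111492) ≈ -0.14793)
Add(Mul(Function('B')(-6, 22), n), -446) = Add(Mul(21, Rational(-16493, 111492)), -446) = Add(Rational(-115451, 37164), -446) = Rational(-16690595, 37164)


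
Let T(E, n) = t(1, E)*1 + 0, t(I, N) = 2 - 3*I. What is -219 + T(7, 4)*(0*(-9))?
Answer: -219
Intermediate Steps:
T(E, n) = -1 (T(E, n) = (2 - 3*1)*1 + 0 = (2 - 3)*1 + 0 = -1*1 + 0 = -1 + 0 = -1)
-219 + T(7, 4)*(0*(-9)) = -219 - 0*(-9) = -219 - 1*0 = -219 + 0 = -219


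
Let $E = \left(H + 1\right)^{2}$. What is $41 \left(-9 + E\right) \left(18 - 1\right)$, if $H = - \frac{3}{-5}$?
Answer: $- \frac{112217}{25} \approx -4488.7$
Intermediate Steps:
$H = \frac{3}{5}$ ($H = \left(-3\right) \left(- \frac{1}{5}\right) = \frac{3}{5} \approx 0.6$)
$E = \frac{64}{25}$ ($E = \left(\frac{3}{5} + 1\right)^{2} = \left(\frac{8}{5}\right)^{2} = \frac{64}{25} \approx 2.56$)
$41 \left(-9 + E\right) \left(18 - 1\right) = 41 \left(-9 + \frac{64}{25}\right) \left(18 - 1\right) = 41 \left(- \frac{161}{25}\right) 17 = \left(- \frac{6601}{25}\right) 17 = - \frac{112217}{25}$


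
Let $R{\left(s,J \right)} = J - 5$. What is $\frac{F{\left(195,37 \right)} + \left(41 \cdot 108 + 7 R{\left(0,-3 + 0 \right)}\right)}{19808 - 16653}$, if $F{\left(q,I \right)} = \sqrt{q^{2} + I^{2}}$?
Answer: $\frac{4372}{3155} + \frac{\sqrt{39394}}{3155} \approx 1.4486$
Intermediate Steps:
$R{\left(s,J \right)} = -5 + J$ ($R{\left(s,J \right)} = J - 5 = -5 + J$)
$F{\left(q,I \right)} = \sqrt{I^{2} + q^{2}}$
$\frac{F{\left(195,37 \right)} + \left(41 \cdot 108 + 7 R{\left(0,-3 + 0 \right)}\right)}{19808 - 16653} = \frac{\sqrt{37^{2} + 195^{2}} + \left(41 \cdot 108 + 7 \left(-5 + \left(-3 + 0\right)\right)\right)}{19808 - 16653} = \frac{\sqrt{1369 + 38025} + \left(4428 + 7 \left(-5 - 3\right)\right)}{3155} = \left(\sqrt{39394} + \left(4428 + 7 \left(-8\right)\right)\right) \frac{1}{3155} = \left(\sqrt{39394} + \left(4428 - 56\right)\right) \frac{1}{3155} = \left(\sqrt{39394} + 4372\right) \frac{1}{3155} = \left(4372 + \sqrt{39394}\right) \frac{1}{3155} = \frac{4372}{3155} + \frac{\sqrt{39394}}{3155}$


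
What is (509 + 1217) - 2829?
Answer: -1103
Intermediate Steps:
(509 + 1217) - 2829 = 1726 - 2829 = -1103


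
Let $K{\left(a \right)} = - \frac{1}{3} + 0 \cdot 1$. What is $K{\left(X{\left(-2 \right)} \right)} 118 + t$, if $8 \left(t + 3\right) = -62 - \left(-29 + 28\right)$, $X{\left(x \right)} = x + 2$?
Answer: $- \frac{1199}{24} \approx -49.958$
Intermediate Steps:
$X{\left(x \right)} = 2 + x$
$K{\left(a \right)} = - \frac{1}{3}$ ($K{\left(a \right)} = \left(-1\right) \frac{1}{3} + 0 = - \frac{1}{3} + 0 = - \frac{1}{3}$)
$t = - \frac{85}{8}$ ($t = -3 + \frac{-62 - \left(-29 + 28\right)}{8} = -3 + \frac{-62 - -1}{8} = -3 + \frac{-62 + 1}{8} = -3 + \frac{1}{8} \left(-61\right) = -3 - \frac{61}{8} = - \frac{85}{8} \approx -10.625$)
$K{\left(X{\left(-2 \right)} \right)} 118 + t = \left(- \frac{1}{3}\right) 118 - \frac{85}{8} = - \frac{118}{3} - \frac{85}{8} = - \frac{1199}{24}$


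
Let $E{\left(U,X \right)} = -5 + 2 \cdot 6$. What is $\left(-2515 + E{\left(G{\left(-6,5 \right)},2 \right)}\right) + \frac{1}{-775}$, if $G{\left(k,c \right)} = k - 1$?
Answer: $- \frac{1943701}{775} \approx -2508.0$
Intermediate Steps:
$G{\left(k,c \right)} = -1 + k$ ($G{\left(k,c \right)} = k - 1 = -1 + k$)
$E{\left(U,X \right)} = 7$ ($E{\left(U,X \right)} = -5 + 12 = 7$)
$\left(-2515 + E{\left(G{\left(-6,5 \right)},2 \right)}\right) + \frac{1}{-775} = \left(-2515 + 7\right) + \frac{1}{-775} = -2508 - \frac{1}{775} = - \frac{1943701}{775}$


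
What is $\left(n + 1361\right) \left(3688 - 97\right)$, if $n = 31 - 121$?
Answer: $4564161$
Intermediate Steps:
$n = -90$ ($n = 31 - 121 = -90$)
$\left(n + 1361\right) \left(3688 - 97\right) = \left(-90 + 1361\right) \left(3688 - 97\right) = 1271 \cdot 3591 = 4564161$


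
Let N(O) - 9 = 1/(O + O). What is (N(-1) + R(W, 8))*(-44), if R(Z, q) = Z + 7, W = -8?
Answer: -330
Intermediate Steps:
R(Z, q) = 7 + Z
N(O) = 9 + 1/(2*O) (N(O) = 9 + 1/(O + O) = 9 + 1/(2*O))
(N(-1) + R(W, 8))*(-44) = ((9 + (½)/(-1)) + (7 - 8))*(-44) = ((9 + (½)*(-1)) - 1)*(-44) = ((9 - ½) - 1)*(-44) = (17/2 - 1)*(-44) = (15/2)*(-44) = -330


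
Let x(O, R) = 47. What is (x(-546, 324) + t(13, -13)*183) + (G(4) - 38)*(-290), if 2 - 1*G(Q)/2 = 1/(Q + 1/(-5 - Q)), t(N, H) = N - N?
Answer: 70393/7 ≈ 10056.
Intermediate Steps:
t(N, H) = 0
G(Q) = 4 - 2/(Q + 1/(-5 - Q))
(x(-546, 324) + t(13, -13)*183) + (G(4) - 38)*(-290) = (47 + 0*183) + (2*(-7 + 2*4² + 9*4)/(-1 + 4² + 5*4) - 38)*(-290) = (47 + 0) + (2*(-7 + 2*16 + 36)/(-1 + 16 + 20) - 38)*(-290) = 47 + (2*(-7 + 32 + 36)/35 - 38)*(-290) = 47 + (2*(1/35)*61 - 38)*(-290) = 47 + (122/35 - 38)*(-290) = 47 - 1208/35*(-290) = 47 + 70064/7 = 70393/7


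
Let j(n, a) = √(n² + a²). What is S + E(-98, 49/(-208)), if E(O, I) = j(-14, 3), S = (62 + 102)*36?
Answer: 5904 + √205 ≈ 5918.3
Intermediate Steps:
S = 5904 (S = 164*36 = 5904)
j(n, a) = √(a² + n²)
E(O, I) = √205 (E(O, I) = √(3² + (-14)²) = √(9 + 196) = √205)
S + E(-98, 49/(-208)) = 5904 + √205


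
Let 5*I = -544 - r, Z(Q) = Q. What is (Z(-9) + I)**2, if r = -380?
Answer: 43681/25 ≈ 1747.2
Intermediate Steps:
I = -164/5 (I = (-544 - 1*(-380))/5 = (-544 + 380)/5 = (1/5)*(-164) = -164/5 ≈ -32.800)
(Z(-9) + I)**2 = (-9 - 164/5)**2 = (-209/5)**2 = 43681/25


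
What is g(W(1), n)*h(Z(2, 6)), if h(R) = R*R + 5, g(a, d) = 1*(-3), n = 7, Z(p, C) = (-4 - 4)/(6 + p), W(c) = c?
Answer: -18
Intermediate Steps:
Z(p, C) = -8/(6 + p)
g(a, d) = -3
h(R) = 5 + R² (h(R) = R² + 5 = 5 + R²)
g(W(1), n)*h(Z(2, 6)) = -3*(5 + (-8/(6 + 2))²) = -3*(5 + (-8/8)²) = -3*(5 + (-8*⅛)²) = -3*(5 + (-1)²) = -3*(5 + 1) = -3*6 = -18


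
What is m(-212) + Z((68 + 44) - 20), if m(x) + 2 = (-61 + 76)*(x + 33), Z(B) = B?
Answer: -2595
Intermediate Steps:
m(x) = 493 + 15*x (m(x) = -2 + (-61 + 76)*(x + 33) = -2 + 15*(33 + x) = -2 + (495 + 15*x) = 493 + 15*x)
m(-212) + Z((68 + 44) - 20) = (493 + 15*(-212)) + ((68 + 44) - 20) = (493 - 3180) + (112 - 20) = -2687 + 92 = -2595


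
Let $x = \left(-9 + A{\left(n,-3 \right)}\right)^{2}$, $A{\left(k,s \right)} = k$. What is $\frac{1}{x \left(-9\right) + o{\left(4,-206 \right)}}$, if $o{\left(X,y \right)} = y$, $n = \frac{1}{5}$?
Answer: $- \frac{25}{22574} \approx -0.0011075$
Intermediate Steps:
$n = \frac{1}{5} \approx 0.2$
$x = \frac{1936}{25}$ ($x = \left(-9 + \frac{1}{5}\right)^{2} = \left(- \frac{44}{5}\right)^{2} = \frac{1936}{25} \approx 77.44$)
$\frac{1}{x \left(-9\right) + o{\left(4,-206 \right)}} = \frac{1}{\frac{1936}{25} \left(-9\right) - 206} = \frac{1}{- \frac{17424}{25} - 206} = \frac{1}{- \frac{22574}{25}} = - \frac{25}{22574}$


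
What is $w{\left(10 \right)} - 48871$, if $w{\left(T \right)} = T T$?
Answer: $-48771$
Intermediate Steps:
$w{\left(T \right)} = T^{2}$
$w{\left(10 \right)} - 48871 = 10^{2} - 48871 = 100 - 48871 = -48771$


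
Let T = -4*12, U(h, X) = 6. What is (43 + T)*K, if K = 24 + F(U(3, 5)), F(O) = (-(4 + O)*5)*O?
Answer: 1380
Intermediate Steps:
F(O) = O*(-20 - 5*O) (F(O) = ((-4 - O)*5)*O = (-20 - 5*O)*O = O*(-20 - 5*O))
K = -276 (K = 24 - 5*6*(4 + 6) = 24 - 5*6*10 = 24 - 300 = -276)
T = -48
(43 + T)*K = (43 - 48)*(-276) = -5*(-276) = 1380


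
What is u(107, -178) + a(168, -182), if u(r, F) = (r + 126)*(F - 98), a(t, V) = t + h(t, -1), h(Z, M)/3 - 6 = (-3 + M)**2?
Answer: -64074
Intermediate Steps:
h(Z, M) = 18 + 3*(-3 + M)**2
a(t, V) = 66 + t (a(t, V) = t + (18 + 3*(-3 - 1)**2) = t + (18 + 3*(-4)**2) = t + (18 + 3*16) = t + (18 + 48) = t + 66 = 66 + t)
u(r, F) = (-98 + F)*(126 + r) (u(r, F) = (126 + r)*(-98 + F) = (-98 + F)*(126 + r))
u(107, -178) + a(168, -182) = (-12348 - 98*107 + 126*(-178) - 178*107) + (66 + 168) = (-12348 - 10486 - 22428 - 19046) + 234 = -64308 + 234 = -64074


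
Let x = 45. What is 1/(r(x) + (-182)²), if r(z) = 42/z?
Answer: 15/496874 ≈ 3.0189e-5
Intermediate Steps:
1/(r(x) + (-182)²) = 1/(42/45 + (-182)²) = 1/(42*(1/45) + 33124) = 1/(14/15 + 33124) = 1/(496874/15) = 15/496874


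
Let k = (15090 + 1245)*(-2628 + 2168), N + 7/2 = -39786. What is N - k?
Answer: 14948621/2 ≈ 7.4743e+6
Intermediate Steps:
N = -79579/2 (N = -7/2 - 39786 = -79579/2 ≈ -39790.)
k = -7514100 (k = 16335*(-460) = -7514100)
N - k = -79579/2 - 1*(-7514100) = -79579/2 + 7514100 = 14948621/2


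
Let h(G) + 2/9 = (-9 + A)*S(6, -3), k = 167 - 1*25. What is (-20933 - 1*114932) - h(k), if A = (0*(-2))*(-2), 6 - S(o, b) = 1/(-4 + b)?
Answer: -8555998/63 ≈ -1.3581e+5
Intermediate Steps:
k = 142 (k = 167 - 25 = 142)
S(o, b) = 6 - 1/(-4 + b)
A = 0 (A = 0*(-2) = 0)
h(G) = -3497/63 (h(G) = -2/9 + (-9 + 0)*((-25 + 6*(-3))/(-4 - 3)) = -2/9 - 9*(-25 - 18)/(-7) = -2/9 - (-9)*(-43)/7 = -2/9 - 9*43/7 = -2/9 - 387/7 = -3497/63)
(-20933 - 1*114932) - h(k) = (-20933 - 1*114932) - 1*(-3497/63) = (-20933 - 114932) + 3497/63 = -135865 + 3497/63 = -8555998/63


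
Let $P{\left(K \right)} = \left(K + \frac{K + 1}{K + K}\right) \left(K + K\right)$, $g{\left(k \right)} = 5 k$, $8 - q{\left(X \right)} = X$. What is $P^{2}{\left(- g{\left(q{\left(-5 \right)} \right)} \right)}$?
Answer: $70324996$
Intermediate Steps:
$q{\left(X \right)} = 8 - X$
$P{\left(K \right)} = 2 K \left(K + \frac{1 + K}{2 K}\right)$ ($P{\left(K \right)} = \left(K + \frac{1 + K}{2 K}\right) 2 K = 2 K \left(K + \frac{1 + K}{2 K}\right)$)
$P^{2}{\left(- g{\left(q{\left(-5 \right)} \right)} \right)} = \left(1 - 5 \left(8 - -5\right) + 2 \left(- 5 \left(8 - -5\right)\right)^{2}\right)^{2} = \left(1 - 5 \left(8 + 5\right) + 2 \left(- 5 \left(8 + 5\right)\right)^{2}\right)^{2} = \left(1 - 5 \cdot 13 + 2 \left(- 5 \cdot 13\right)^{2}\right)^{2} = \left(1 - 65 + 2 \left(\left(-1\right) 65\right)^{2}\right)^{2} = \left(1 - 65 + 2 \left(-65\right)^{2}\right)^{2} = \left(1 - 65 + 2 \cdot 4225\right)^{2} = \left(1 - 65 + 8450\right)^{2} = 8386^{2} = 70324996$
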